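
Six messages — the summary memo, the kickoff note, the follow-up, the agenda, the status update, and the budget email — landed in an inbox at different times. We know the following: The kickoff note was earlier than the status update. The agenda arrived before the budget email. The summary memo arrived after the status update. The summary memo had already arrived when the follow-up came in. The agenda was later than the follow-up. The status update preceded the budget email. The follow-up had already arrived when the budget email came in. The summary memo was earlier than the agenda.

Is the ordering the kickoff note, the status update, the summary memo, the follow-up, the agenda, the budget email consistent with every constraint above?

Check each stated constraint against the proposed order — e.g. the follow-up is ahead of the budget email; the status update is ahead of the budget email. Every pair is in the required order; nothing is violated.

yes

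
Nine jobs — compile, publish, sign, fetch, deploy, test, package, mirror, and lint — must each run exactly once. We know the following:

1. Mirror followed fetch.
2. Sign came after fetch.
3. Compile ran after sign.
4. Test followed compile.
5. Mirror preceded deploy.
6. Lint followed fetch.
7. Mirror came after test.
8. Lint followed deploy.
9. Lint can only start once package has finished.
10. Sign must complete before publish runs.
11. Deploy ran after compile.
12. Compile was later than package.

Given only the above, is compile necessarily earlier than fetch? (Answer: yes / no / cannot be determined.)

Tracing the constraints gives fetch → sign → compile, so fetch must come before compile.
That means compile cannot be before fetch.

no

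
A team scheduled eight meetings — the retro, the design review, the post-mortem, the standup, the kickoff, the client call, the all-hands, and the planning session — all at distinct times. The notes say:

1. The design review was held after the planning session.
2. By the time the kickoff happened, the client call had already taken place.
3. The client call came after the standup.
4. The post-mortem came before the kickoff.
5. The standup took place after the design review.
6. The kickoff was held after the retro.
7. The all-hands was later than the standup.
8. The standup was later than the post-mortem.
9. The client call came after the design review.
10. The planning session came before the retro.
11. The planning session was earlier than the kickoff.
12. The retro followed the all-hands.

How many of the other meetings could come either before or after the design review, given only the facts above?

1

Forced before the design review: the planning session; forced after the design review: the all-hands, the client call, the kickoff, the retro, and the standup.
That leaves the post-mortem with no forced order relative to the design review — 1.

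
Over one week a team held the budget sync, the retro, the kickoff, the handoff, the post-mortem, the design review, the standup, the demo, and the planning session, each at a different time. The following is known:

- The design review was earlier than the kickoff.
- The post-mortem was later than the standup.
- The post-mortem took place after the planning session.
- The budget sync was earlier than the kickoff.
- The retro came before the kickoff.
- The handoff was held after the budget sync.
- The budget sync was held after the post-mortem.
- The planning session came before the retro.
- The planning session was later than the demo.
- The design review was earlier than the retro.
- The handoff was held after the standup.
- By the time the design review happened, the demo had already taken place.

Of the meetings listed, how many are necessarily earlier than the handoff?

Directly stated before the handoff: the budget sync and the standup.
The demo reaches the handoff via the demo → the planning session → the post-mortem → the budget sync → the handoff.
The planning session reaches the handoff via the planning session → the post-mortem → the budget sync → the handoff.
The post-mortem reaches the handoff via the post-mortem → the budget sync → the handoff.
No chain forces the kickoff (or any of the others) ahead of the handoff.
That's the budget sync, the demo, the planning session, the post-mortem, and the standup — 5 in all.

5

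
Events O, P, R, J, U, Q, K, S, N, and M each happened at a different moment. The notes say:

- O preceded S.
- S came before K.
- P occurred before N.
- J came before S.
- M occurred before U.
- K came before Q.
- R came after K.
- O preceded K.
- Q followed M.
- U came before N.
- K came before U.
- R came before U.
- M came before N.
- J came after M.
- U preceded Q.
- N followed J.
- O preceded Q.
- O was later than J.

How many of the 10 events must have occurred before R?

Directly stated before R: K.
J reaches R via J → S → K → R.
M reaches R via M → J → S → K → R.
O reaches R via O → K → R.
Likewise S reaches R by chaining the stated constraints.
That's J, K, M, O, and S — 5 in all.

5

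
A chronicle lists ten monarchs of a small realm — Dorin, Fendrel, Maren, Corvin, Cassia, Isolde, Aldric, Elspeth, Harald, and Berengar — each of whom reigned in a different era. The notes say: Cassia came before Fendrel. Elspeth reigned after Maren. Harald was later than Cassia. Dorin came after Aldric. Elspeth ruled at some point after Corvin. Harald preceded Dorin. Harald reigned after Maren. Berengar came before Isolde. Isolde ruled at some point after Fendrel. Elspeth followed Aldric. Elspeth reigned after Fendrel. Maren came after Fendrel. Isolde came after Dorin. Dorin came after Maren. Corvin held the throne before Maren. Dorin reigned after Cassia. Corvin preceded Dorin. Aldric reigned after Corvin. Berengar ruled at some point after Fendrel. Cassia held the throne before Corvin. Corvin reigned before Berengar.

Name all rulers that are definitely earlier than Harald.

Directly stated before Harald: Cassia and Maren.
Corvin reaches Harald via Corvin → Maren → Harald.
Fendrel reaches Harald via Fendrel → Maren → Harald.
No chain forces Isolde (or any of the others) ahead of Harald.

Cassia, Corvin, Fendrel, Maren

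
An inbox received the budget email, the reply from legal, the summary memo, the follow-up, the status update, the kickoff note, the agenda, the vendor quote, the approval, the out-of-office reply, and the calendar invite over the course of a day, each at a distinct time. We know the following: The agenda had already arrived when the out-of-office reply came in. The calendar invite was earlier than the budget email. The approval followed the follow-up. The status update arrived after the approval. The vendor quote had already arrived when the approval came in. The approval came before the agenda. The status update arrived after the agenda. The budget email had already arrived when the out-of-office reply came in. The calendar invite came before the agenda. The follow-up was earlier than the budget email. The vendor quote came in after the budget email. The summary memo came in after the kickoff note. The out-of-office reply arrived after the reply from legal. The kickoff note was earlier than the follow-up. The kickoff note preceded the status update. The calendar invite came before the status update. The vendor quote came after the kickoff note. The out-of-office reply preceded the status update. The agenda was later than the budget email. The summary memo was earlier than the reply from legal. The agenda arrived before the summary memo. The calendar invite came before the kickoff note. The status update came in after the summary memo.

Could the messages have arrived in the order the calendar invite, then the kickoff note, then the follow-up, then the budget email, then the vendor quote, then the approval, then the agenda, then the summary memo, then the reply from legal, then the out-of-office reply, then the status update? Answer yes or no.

yes

Check each stated constraint against the proposed order — e.g. the kickoff note is ahead of the status update; the calendar invite is ahead of the status update. Every pair is in the required order; nothing is violated.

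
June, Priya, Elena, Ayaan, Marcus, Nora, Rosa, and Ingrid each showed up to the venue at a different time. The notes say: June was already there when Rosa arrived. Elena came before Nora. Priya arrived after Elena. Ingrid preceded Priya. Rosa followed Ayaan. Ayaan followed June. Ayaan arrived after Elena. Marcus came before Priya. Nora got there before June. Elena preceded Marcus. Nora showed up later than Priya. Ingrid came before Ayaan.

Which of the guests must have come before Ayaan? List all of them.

Directly stated before Ayaan: Elena, Ingrid, and June.
Marcus reaches Ayaan via Marcus → Priya → Nora → June → Ayaan.
Nora reaches Ayaan via Nora → June → Ayaan.
Priya reaches Ayaan via Priya → Nora → June → Ayaan.

Elena, Ingrid, June, Marcus, Nora, Priya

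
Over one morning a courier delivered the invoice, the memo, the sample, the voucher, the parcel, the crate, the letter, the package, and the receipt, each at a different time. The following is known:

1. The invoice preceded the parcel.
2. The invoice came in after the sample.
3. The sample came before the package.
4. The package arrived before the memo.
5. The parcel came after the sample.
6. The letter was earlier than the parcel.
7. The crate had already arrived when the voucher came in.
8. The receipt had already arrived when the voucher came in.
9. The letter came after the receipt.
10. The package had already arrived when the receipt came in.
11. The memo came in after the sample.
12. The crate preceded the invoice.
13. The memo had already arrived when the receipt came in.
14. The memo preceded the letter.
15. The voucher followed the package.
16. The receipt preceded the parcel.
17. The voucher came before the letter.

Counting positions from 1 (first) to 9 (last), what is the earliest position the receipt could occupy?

4

The memo, the package, and the sample must all come before the receipt — 3 forced predecessors.
Nothing else is forced ahead of the receipt, so its earliest slot is position 3 + 1 = 4.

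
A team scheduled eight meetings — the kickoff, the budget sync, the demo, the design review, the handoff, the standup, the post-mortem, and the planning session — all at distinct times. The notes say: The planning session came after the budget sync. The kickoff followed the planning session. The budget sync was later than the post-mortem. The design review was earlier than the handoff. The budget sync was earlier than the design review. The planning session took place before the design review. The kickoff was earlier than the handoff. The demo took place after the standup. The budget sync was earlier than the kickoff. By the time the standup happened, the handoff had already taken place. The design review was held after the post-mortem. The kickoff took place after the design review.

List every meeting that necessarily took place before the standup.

Directly stated before the standup: the handoff.
The budget sync reaches the standup via the budget sync → the kickoff → the handoff → the standup.
The design review reaches the standup via the design review → the handoff → the standup.
The kickoff reaches the standup via the kickoff → the handoff → the standup.
Likewise the planning session and the post-mortem each reach the standup by chaining the stated constraints.

the budget sync, the design review, the handoff, the kickoff, the planning session, the post-mortem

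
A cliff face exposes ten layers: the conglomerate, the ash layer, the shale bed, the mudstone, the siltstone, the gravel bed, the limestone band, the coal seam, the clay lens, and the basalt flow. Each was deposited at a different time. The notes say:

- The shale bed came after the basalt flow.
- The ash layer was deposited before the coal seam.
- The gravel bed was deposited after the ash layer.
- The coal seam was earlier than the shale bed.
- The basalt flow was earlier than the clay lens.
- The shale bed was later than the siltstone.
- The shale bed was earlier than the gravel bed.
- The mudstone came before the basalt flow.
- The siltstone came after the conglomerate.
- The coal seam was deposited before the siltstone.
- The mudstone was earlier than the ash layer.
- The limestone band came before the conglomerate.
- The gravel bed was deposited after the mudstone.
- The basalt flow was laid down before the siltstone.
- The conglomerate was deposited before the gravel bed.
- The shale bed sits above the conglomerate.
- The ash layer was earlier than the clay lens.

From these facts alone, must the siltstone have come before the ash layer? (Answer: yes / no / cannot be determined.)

Tracing the constraints gives the ash layer → the coal seam → the siltstone, so the ash layer must come before the siltstone.
That means the siltstone cannot be before the ash layer.

no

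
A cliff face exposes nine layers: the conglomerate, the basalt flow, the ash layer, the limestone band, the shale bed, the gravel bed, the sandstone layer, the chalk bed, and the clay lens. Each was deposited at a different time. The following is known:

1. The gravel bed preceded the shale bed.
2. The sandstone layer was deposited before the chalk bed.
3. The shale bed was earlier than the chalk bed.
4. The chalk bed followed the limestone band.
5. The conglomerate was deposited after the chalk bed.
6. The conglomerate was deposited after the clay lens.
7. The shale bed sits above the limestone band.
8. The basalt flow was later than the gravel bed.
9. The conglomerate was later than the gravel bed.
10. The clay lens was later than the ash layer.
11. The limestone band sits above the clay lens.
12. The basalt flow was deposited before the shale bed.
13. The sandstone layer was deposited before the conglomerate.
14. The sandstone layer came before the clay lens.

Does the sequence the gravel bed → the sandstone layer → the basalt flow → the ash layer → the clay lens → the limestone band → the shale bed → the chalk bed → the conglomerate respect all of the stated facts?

yes

Check each stated constraint against the proposed order — e.g. the sandstone layer is ahead of the conglomerate; the gravel bed is ahead of the conglomerate. Every pair is in the required order; nothing is violated.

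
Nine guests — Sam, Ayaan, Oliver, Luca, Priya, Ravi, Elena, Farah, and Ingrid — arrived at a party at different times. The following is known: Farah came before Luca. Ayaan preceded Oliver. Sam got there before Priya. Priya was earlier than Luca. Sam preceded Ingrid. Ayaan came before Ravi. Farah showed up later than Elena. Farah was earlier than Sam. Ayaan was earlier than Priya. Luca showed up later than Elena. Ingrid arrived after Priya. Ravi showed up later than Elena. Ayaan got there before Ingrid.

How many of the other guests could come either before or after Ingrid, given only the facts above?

Forced before Ingrid: Ayaan, Elena, Farah, Priya, and Sam.
That leaves Luca, Oliver, and Ravi with no forced order relative to Ingrid — 3.

3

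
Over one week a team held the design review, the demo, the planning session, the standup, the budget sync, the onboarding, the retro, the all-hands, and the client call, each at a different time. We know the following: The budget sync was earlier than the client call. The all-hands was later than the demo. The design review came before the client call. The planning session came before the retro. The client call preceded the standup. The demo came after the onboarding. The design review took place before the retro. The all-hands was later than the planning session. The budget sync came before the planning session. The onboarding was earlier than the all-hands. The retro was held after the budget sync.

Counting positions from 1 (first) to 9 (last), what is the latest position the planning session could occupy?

7

The planning session must come before the all-hands and the retro — 2 meetings forced after it.
Everything else can be placed before the planning session in some valid order, so the planning session can sit as late as position 9 − 2 = 7.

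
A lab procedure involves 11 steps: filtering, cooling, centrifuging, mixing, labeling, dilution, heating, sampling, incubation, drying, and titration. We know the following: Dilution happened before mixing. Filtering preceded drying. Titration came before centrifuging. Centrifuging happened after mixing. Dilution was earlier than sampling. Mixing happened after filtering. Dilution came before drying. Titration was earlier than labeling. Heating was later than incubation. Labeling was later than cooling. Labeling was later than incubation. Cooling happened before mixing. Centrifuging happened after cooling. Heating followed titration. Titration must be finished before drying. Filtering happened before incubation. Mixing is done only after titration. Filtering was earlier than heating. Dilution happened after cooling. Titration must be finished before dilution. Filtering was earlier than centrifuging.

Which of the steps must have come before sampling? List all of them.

cooling, dilution, titration

Directly stated before sampling: dilution.
Cooling reaches sampling via cooling → dilution → sampling.
Titration reaches sampling via titration → dilution → sampling.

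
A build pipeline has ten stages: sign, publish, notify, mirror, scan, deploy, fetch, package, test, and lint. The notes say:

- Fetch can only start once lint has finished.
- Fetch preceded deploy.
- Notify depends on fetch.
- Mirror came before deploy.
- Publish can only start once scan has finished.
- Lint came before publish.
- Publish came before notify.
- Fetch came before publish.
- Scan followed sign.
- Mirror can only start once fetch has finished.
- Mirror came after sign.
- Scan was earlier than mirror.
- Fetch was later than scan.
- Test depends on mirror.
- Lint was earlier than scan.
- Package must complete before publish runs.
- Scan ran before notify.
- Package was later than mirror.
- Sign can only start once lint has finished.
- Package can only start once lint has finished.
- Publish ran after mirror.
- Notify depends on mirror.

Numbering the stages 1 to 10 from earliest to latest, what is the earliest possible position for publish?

7

Fetch, lint, mirror, package, scan, and sign must all come before publish — 6 forced predecessors.
Nothing else is forced ahead of publish, so its earliest slot is position 6 + 1 = 7.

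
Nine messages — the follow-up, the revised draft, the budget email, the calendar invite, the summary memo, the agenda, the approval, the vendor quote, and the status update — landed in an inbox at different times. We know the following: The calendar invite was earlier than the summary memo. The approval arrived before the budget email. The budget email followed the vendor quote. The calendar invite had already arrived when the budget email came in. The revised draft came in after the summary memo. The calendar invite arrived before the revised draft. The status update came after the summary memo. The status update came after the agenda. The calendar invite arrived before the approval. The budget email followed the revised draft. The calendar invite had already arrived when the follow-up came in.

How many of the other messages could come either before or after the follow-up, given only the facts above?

Forced before the follow-up: the calendar invite.
That leaves the agenda, the approval, the budget email, the revised draft, the status update, the summary memo, and the vendor quote with no forced order relative to the follow-up — 7.

7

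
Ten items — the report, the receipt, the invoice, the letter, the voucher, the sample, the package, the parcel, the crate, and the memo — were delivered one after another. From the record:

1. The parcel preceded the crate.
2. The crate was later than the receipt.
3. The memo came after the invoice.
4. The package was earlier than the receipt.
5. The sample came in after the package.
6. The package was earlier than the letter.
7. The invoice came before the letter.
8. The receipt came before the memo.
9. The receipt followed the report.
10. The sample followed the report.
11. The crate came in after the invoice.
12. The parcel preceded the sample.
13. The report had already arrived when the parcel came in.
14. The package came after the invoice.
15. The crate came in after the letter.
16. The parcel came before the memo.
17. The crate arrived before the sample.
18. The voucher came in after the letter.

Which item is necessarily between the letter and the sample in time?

Tracing the constraints gives the letter → the crate → the sample, so the crate sits after the letter and before the sample.
No other item is forced both after the letter and before the sample.

the crate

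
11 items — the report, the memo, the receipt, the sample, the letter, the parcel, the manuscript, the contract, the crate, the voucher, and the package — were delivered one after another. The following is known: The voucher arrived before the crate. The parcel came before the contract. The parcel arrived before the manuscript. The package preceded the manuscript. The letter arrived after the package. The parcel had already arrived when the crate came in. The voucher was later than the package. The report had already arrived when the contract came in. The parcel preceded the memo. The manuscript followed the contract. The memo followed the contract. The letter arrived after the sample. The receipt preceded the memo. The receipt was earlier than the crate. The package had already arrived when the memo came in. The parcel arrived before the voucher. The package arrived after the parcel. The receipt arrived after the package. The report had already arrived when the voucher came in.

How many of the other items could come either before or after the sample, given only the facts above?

9

Forced after the sample: the letter.
That leaves the contract, the crate, the manuscript, the memo, the package, the parcel, the receipt, the report, and the voucher with no forced order relative to the sample — 9.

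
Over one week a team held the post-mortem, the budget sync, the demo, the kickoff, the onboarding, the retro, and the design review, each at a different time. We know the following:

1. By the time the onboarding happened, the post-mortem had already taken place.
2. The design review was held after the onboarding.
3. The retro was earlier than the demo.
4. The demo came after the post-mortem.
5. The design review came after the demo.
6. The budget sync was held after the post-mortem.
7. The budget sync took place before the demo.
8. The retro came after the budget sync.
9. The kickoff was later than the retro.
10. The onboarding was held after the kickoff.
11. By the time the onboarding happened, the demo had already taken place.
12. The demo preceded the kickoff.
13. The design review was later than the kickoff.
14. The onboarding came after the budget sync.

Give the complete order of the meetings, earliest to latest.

The constraints fix every adjacent pair, so only one ordering works:
the post-mortem → the budget sync → the retro → the demo → the kickoff → the onboarding → the design review.

the post-mortem, the budget sync, the retro, the demo, the kickoff, the onboarding, the design review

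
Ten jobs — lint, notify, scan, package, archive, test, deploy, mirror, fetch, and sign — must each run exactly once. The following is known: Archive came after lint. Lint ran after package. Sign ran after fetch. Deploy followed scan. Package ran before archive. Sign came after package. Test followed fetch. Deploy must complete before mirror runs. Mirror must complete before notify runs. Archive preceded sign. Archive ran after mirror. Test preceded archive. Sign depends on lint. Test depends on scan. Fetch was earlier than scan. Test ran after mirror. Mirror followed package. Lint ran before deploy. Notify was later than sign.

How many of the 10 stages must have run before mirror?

5

Directly stated before mirror: deploy and package.
Fetch reaches mirror via fetch → scan → deploy → mirror.
Lint reaches mirror via lint → deploy → mirror.
Scan reaches mirror via scan → deploy → mirror.
No chain forces sign (or any of the others) ahead of mirror.
That's deploy, fetch, lint, package, and scan — 5 in all.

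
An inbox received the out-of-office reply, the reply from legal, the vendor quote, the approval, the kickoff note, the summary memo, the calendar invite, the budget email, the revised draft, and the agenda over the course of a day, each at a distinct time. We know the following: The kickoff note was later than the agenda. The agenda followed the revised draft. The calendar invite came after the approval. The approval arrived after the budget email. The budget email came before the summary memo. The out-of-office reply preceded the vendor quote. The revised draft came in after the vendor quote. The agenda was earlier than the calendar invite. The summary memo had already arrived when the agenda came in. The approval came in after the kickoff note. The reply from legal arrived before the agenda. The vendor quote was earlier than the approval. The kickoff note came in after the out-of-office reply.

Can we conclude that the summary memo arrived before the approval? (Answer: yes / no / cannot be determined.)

yes

Chain the constraints: the summary memo → the agenda → the kickoff note → the approval. Each link is directly stated, so the summary memo comes before the approval.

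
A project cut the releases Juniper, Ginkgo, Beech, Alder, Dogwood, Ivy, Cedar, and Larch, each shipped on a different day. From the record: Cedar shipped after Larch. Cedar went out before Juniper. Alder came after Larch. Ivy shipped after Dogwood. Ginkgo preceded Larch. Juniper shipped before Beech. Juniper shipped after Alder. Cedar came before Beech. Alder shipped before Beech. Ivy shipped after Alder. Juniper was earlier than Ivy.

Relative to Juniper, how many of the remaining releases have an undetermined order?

1

Forced before Juniper: Alder, Cedar, Ginkgo, and Larch; forced after Juniper: Beech and Ivy.
That leaves Dogwood with no forced order relative to Juniper — 1.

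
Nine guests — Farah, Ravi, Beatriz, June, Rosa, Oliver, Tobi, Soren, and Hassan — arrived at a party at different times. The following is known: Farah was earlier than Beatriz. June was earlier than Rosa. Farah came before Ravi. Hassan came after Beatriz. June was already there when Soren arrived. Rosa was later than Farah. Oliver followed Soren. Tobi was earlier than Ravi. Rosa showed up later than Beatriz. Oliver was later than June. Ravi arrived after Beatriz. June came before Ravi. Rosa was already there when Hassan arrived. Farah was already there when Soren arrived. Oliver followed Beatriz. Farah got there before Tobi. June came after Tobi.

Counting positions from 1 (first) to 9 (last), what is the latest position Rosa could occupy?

Rosa must come before Hassan — 1 guest forced after them.
Everything else can be placed before Rosa in some valid order, so Rosa can sit as late as position 9 − 1 = 8.

8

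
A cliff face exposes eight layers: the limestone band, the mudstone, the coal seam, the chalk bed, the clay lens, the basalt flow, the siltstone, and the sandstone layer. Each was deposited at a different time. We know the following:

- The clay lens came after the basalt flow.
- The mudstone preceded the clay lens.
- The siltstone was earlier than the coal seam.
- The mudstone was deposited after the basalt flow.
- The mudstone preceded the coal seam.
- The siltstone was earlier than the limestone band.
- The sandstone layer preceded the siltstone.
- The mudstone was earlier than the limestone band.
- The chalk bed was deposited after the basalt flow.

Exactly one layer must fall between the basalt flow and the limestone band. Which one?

the mudstone

Tracing the constraints gives the basalt flow → the mudstone → the limestone band, so the mudstone sits after the basalt flow and before the limestone band.
No other layer is forced both after the basalt flow and before the limestone band.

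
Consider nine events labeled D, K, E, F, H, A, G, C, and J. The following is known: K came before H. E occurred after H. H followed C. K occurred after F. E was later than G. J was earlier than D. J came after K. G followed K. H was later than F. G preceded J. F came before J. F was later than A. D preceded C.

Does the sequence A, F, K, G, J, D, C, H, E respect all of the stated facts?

yes

Check each stated constraint against the proposed order — e.g. G is ahead of E; F is ahead of H. Every pair is in the required order; nothing is violated.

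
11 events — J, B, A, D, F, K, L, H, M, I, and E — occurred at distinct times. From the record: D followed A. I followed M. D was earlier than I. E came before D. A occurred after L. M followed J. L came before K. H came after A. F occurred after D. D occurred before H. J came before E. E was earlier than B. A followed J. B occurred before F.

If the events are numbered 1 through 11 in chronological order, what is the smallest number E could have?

2

J must come before E — 1 forced predecessor.
Nothing else is forced ahead of E, so its earliest slot is position 1 + 1 = 2.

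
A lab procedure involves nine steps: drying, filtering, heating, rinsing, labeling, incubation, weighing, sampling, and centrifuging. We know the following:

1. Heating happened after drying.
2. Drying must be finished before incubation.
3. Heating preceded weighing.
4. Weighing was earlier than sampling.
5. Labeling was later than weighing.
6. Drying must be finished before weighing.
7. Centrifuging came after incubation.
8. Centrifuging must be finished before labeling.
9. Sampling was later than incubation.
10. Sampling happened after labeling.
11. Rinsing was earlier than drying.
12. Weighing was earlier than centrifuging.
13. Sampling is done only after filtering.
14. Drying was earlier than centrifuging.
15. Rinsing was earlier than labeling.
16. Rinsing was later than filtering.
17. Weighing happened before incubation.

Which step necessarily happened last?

Every other step has a chain of constraints placing it before sampling, so sampling is last.

sampling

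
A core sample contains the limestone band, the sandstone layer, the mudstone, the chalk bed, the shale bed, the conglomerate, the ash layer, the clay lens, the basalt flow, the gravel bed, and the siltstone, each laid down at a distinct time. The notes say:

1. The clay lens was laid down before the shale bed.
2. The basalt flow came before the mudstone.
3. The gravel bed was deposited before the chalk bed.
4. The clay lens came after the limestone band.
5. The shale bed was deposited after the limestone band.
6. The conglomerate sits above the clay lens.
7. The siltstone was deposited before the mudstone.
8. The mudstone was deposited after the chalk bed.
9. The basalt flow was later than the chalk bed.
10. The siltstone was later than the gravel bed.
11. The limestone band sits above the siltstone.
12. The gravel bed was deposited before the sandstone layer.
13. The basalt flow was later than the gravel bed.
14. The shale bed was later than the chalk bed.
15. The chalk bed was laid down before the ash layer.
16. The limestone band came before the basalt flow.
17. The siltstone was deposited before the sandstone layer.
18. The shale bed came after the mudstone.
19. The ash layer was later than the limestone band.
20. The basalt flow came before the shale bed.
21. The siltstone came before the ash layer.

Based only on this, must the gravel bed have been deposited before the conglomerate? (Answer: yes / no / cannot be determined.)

yes

Chain the constraints: the gravel bed → the siltstone → the limestone band → the clay lens → the conglomerate. Each link is directly stated, so the gravel bed comes before the conglomerate.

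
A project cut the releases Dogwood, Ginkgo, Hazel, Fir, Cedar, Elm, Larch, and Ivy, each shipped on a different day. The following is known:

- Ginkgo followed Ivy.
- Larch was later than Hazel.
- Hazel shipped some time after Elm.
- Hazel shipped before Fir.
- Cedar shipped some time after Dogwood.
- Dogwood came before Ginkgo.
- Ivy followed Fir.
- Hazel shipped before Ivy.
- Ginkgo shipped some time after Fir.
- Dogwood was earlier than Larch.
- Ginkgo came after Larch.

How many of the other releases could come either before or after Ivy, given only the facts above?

3

Forced before Ivy: Elm, Fir, and Hazel; forced after Ivy: Ginkgo.
That leaves Cedar, Dogwood, and Larch with no forced order relative to Ivy — 3.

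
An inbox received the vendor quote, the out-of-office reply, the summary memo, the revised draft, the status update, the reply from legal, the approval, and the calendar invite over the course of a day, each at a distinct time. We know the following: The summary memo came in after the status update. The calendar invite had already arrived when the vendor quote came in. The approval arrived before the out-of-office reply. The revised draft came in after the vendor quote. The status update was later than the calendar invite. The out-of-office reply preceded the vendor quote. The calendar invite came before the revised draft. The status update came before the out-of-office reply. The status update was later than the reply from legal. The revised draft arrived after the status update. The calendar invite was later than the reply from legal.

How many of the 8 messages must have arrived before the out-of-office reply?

4

Directly stated before the out-of-office reply: the approval and the status update.
The calendar invite reaches the out-of-office reply via the calendar invite → the status update → the out-of-office reply.
The reply from legal reaches the out-of-office reply via the reply from legal → the status update → the out-of-office reply.
No chain forces the summary memo (or any of the others) ahead of the out-of-office reply.
That's the approval, the calendar invite, the reply from legal, and the status update — 4 in all.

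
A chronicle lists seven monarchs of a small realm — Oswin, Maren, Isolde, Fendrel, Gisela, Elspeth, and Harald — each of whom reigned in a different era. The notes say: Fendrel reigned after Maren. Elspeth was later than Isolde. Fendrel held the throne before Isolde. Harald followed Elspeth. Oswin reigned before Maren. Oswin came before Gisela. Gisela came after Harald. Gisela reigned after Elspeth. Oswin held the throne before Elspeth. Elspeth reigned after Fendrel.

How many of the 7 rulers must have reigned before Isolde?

3

Directly stated before Isolde: Fendrel.
Maren reaches Isolde via Maren → Fendrel → Isolde.
Oswin reaches Isolde via Oswin → Maren → Fendrel → Isolde.
No chain forces Elspeth (or any of the others) ahead of Isolde.
That's Fendrel, Maren, and Oswin — 3 in all.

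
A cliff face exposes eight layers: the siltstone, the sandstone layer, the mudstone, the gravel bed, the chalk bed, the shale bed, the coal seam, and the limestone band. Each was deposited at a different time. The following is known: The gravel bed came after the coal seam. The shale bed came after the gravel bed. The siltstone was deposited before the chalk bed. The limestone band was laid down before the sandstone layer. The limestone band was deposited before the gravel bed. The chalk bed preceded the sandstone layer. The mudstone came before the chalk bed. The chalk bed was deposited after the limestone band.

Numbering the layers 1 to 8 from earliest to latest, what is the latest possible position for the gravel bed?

7

The gravel bed must come before the shale bed — 1 layer forced after it.
Everything else can be placed before the gravel bed in some valid order, so the gravel bed can sit as late as position 8 − 1 = 7.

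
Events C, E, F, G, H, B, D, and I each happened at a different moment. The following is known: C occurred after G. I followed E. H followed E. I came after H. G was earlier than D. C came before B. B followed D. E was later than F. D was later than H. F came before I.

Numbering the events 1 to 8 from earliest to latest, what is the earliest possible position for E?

F must come before E — 1 forced predecessor.
Nothing else is forced ahead of E, so its earliest slot is position 1 + 1 = 2.

2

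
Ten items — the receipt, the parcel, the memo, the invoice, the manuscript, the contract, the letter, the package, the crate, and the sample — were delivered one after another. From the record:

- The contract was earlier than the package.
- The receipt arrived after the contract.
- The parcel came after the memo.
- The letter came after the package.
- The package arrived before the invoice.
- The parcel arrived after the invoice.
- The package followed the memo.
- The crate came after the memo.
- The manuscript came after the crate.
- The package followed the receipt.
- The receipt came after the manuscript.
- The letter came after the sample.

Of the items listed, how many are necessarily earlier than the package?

Directly stated before the package: the contract, the memo, and the receipt.
The crate reaches the package via the crate → the manuscript → the receipt → the package.
The manuscript reaches the package via the manuscript → the receipt → the package.
No chain forces the invoice (or any of the others) ahead of the package.
That's the contract, the crate, the manuscript, the memo, and the receipt — 5 in all.

5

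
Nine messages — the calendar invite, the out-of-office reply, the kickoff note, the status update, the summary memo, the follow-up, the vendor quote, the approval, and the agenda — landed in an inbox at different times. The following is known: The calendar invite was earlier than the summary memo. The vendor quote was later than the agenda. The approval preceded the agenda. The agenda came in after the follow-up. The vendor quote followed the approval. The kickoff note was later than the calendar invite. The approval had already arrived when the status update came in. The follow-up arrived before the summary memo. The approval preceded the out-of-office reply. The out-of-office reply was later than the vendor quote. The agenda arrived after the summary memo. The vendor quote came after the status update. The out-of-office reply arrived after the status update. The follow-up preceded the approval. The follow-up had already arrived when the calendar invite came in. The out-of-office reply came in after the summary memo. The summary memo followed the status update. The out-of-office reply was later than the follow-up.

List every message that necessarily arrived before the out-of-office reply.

the agenda, the approval, the calendar invite, the follow-up, the status update, the summary memo, the vendor quote

Directly stated before the out-of-office reply: the approval, the follow-up, the status update, the summary memo, and the vendor quote.
The agenda reaches the out-of-office reply via the agenda → the vendor quote → the out-of-office reply.
The calendar invite reaches the out-of-office reply via the calendar invite → the summary memo → the out-of-office reply.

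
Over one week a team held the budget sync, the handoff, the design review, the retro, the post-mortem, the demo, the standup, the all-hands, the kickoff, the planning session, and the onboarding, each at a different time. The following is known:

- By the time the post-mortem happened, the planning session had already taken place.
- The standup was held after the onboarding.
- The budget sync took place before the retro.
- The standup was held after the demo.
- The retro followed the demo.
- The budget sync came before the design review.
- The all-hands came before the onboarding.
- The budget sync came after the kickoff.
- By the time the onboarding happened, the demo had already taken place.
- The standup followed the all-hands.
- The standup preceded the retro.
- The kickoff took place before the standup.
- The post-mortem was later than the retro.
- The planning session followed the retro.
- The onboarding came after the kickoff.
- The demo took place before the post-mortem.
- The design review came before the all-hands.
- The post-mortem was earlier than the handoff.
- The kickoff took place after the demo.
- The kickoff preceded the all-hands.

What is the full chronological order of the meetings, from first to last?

The constraints fix every adjacent pair, so only one ordering works:
the demo → the kickoff → the budget sync → the design review → the all-hands → the onboarding → the standup → the retro → the planning session → the post-mortem → the handoff.

the demo, the kickoff, the budget sync, the design review, the all-hands, the onboarding, the standup, the retro, the planning session, the post-mortem, the handoff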